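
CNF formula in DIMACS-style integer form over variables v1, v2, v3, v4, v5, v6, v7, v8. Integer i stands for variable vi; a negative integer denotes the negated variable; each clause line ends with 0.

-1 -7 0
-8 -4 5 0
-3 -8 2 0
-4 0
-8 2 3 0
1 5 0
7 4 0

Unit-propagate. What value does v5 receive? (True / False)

True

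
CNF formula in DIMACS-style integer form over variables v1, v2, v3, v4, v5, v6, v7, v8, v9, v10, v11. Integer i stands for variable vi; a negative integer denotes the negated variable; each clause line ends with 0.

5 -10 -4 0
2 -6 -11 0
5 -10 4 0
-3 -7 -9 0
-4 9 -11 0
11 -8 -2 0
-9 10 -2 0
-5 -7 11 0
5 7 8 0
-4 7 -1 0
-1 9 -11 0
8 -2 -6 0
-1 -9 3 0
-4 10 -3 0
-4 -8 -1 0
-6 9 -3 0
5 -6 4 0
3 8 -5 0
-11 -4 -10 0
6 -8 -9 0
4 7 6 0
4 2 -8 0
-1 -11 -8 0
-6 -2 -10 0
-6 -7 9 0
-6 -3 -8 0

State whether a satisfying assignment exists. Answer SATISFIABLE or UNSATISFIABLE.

SATISFIABLE

v1 occurs only negated in the remaining clauses — set v1 = False.
Try v2 = True.
Branch on v3: take v3 = True.
The remaining clauses are satisfied by v4 = False, v5 = False, v6 = False, v7 = True, v8 = True, v9 = False, v10 = False, v11 = True.
Every clause has at least one true literal under this assignment.
So v1=F, v2=T, v3=T, v4=F, v5=F, v6=F, v7=T, v8=T, v9=F, v10=F, v11=T is a satisfying assignment.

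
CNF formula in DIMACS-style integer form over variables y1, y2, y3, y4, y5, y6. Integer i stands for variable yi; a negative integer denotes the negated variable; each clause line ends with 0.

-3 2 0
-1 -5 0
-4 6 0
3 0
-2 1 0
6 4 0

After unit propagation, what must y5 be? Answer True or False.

False

Unit clause (y3) sets y3 = True.
From (NOT y3 OR y2) and y3 = True: y2 = True.
(y1 OR NOT y2) with y2 = True leaves only y1, so y1 = True.
From (NOT y1 OR NOT y5) and y1 = True: y5 = False.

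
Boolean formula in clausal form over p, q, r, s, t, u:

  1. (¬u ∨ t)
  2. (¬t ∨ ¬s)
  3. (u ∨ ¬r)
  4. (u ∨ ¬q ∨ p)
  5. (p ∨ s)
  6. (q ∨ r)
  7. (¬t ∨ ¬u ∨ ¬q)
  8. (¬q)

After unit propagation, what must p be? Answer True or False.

True

(¬q) is a unit clause: q = False.
From (r ∨ q) and q = False: r = True.
(u ∨ ¬r) with r = True leaves only u, so u = True.
(t ∨ ¬u): since u = True, the clause reduces to (t). t = True.
In (¬t ∨ ¬s), ¬t is now false; ¬s must hold, so s = False.
From (p ∨ s) and s = False: p = True.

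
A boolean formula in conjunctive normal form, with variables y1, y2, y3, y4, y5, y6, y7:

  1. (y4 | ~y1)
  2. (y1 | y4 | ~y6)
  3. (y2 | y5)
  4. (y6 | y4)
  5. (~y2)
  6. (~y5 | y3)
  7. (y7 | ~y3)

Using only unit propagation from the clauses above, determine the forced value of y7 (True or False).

(~y2) stands alone — y2 = False.
From (y2 | y5) and y2 = False: y5 = True.
In (y3 | ~y5), ~y5 is now false; y3 must hold, so y3 = True.
(y7 | ~y3) with y3 = True leaves only y7, so y7 = True.

True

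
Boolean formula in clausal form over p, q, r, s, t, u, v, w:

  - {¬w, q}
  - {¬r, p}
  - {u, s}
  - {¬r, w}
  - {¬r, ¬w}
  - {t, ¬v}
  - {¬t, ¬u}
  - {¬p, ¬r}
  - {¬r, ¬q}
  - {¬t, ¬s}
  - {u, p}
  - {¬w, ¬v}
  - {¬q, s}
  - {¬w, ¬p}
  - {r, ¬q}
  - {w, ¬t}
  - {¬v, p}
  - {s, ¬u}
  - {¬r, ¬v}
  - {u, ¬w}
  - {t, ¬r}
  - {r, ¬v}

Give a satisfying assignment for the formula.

p=True, q=False, r=False, s=True, t=False, u=True, v=False, w=False

Pure literal: v appears only negated; assign v = False.
Set p = True and propagate.
  then r is forced to False.
  then w is forced to False.
  then q is forced to False.
  then t is forced to False.
Branch on s: take s = True.
u is now unconstrained; take u = True.
Every clause has at least one true literal under this assignment.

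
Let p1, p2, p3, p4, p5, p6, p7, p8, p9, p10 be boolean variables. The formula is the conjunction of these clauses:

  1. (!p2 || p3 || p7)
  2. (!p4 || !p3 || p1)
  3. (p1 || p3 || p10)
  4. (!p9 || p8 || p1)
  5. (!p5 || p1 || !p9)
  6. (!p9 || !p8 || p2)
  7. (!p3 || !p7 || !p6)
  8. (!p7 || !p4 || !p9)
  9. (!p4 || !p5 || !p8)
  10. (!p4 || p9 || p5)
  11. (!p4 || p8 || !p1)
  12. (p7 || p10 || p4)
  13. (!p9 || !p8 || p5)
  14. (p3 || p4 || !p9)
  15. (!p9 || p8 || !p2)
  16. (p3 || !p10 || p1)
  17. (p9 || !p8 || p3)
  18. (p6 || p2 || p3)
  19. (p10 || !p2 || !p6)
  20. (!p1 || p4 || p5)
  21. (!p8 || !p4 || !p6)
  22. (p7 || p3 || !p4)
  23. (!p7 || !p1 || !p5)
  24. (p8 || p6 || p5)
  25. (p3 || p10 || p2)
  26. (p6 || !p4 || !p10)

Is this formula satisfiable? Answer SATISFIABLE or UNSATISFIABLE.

Set p1 = False and propagate.
The remaining clauses are satisfied by p2 = False, p3 = True, p4 = False, p5 = False, p6 = False, p7 = True, p8 = True, p9 = False, p10 = True.
Every clause has at least one true literal under this assignment.
So p1=False, p2=False, p3=True, p4=False, p5=False, p6=False, p7=True, p8=True, p9=False, p10=True is a satisfying assignment.

SATISFIABLE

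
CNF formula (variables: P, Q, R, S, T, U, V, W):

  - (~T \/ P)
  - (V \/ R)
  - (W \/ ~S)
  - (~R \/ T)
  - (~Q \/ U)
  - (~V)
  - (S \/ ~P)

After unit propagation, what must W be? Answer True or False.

(~V) stands alone — V = False.
From (V \/ R) and V = False: R = True.
(~R \/ T) with R = True leaves only T, so T = True.
(~T \/ P): since T = True, the clause reduces to (P). P = True.
(~P \/ S) with P = True leaves only S, so S = True.
In (~S \/ W), ~S is now false; W must hold, so W = True.

True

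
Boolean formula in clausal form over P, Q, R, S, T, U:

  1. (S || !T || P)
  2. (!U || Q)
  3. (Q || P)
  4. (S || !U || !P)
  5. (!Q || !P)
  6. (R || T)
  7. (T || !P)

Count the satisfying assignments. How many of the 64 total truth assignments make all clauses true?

12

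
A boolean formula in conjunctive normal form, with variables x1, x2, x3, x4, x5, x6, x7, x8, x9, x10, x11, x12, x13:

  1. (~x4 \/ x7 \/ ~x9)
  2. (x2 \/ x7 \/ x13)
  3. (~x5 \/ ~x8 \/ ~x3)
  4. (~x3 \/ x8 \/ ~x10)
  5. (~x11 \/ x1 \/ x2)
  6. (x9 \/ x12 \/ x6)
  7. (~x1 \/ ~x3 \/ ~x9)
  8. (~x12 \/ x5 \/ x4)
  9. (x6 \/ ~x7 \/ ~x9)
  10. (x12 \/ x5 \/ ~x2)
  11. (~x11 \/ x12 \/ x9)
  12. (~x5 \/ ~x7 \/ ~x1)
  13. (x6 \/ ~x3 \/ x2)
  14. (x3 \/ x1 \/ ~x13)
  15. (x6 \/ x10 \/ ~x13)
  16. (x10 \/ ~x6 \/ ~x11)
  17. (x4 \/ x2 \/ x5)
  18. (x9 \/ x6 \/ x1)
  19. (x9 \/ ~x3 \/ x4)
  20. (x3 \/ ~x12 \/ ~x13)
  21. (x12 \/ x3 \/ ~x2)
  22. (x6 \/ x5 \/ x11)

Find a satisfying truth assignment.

Branch on x1: take x1 = True.
Try x2 = True.
Set x3 = True and propagate.
  then x9 is forced to False.
  then x4 is forced to True.
For the remaining variables, x5 = True, x6 = True, x7 = False, x8 = False, x10 = False, x11 = False, x12 = True, x13 = False works.

x1=T  x2=T  x3=T  x4=T  x5=T  x6=T  x7=F  x8=F  x9=F  x10=F  x11=F  x12=T  x13=F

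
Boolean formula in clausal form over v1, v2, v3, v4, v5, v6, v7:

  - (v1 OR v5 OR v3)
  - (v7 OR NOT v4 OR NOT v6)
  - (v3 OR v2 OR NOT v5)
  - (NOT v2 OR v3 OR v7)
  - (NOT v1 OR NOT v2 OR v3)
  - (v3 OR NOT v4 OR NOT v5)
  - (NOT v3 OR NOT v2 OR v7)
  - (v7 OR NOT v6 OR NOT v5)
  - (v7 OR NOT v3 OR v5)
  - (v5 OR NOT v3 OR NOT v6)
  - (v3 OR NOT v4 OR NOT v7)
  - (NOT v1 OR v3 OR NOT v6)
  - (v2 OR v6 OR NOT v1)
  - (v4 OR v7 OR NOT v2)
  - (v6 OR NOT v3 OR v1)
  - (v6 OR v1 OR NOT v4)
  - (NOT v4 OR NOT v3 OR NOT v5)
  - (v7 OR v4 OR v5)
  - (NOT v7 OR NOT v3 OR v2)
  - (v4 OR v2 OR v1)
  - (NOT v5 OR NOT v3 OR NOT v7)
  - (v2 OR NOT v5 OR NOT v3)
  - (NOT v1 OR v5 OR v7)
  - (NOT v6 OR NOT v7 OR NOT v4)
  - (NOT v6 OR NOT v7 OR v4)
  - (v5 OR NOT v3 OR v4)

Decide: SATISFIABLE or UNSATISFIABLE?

Branch on v1: take v1 = False.
For the remaining variables, v2 = True, v3 = False, v4 = False, v5 = True, v6 = False, v7 = True works.
Every clause has at least one true literal under this assignment.
So v1 = 0, v2 = 1, v3 = 0, v4 = 0, v5 = 1, v6 = 0, v7 = 1 is a satisfying assignment.

SATISFIABLE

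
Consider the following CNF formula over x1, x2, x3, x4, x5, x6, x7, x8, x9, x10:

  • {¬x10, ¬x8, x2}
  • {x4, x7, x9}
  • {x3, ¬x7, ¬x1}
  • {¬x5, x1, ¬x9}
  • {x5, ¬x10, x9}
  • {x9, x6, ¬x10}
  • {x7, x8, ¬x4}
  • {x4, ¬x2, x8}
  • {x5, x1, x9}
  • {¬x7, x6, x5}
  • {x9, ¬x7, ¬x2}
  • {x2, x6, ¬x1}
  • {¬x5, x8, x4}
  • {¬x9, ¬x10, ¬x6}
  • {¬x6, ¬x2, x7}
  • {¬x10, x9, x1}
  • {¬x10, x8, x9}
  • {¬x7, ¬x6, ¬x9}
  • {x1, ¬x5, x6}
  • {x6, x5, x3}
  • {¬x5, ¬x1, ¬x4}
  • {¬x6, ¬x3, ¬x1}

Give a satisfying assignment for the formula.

x1=T, x2=T, x3=T, x4=T, x5=F, x6=F, x7=F, x8=T, x9=T, x10=T

Try x1 = True.
Try x2 = True.
For the remaining variables, x3 = True, x4 = True, x5 = False, x6 = False, x7 = False, x8 = True, x9 = True, x10 = True works.
Check each clause:
  1. {x2, ¬x8, ¬x10} — x2 is true.
  2. {x4, x7, x9} — x9 is true.
  3. {x3, ¬x7, ¬x1} — ¬x7 is true.
  4. {¬x9, x1, ¬x5} — x1 is true.
  5. {x9, ¬x10, x5} — x9 is true.
  6. {x6, ¬x10, x9} — x9 is true.
  7. {¬x4, x8, x7} — x8 is true.
  8. {x4, ¬x2, x8} — x8 is true.
  9. {x1, x5, x9} — x9 is true.
  10. {x5, x6, ¬x7} — ¬x7 is true.
  11. {¬x2, x9, ¬x7} — ¬x7 is true.
  12. {x2, x6, ¬x1} — x2 is true.
  13. {¬x5, x8, x4} — x8 is true.
  14. {¬x9, ¬x10, ¬x6} — ¬x6 is true.
  15. {x7, ¬x6, ¬x2} — ¬x6 is true.
  16. {x1, x9, ¬x10} — x1 is true.
  17. {x9, x8, ¬x10} — x8 is true.
  18. {¬x7, ¬x9, ¬x6} — ¬x7 is true.
  19. {x1, x6, ¬x5} — x1 is true.
  20. {x5, x3, x6} — x3 is true.
  21. {¬x1, ¬x5, ¬x4} — ¬x5 is true.
  22. {¬x1, ¬x3, ¬x6} — ¬x6 is true.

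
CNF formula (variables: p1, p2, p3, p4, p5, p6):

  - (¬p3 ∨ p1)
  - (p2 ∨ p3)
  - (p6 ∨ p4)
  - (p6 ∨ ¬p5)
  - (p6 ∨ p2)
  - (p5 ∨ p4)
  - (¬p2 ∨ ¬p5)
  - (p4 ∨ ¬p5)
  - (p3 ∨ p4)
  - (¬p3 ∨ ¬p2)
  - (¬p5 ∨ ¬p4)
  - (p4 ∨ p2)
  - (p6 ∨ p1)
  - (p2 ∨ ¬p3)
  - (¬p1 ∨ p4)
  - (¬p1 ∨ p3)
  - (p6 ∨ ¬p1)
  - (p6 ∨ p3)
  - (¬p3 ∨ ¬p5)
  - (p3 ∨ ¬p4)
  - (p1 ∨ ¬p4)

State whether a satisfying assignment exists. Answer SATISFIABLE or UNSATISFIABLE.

UNSATISFIABLE

p3 = True:
  propagation gives p1=True, p2=False; an empty clause results — contradiction.
p3 = False:
  propagation gives p2=True, p5=False, p4=True; an empty clause results — contradiction.
Every branch closes, so no satisfying assignment exists.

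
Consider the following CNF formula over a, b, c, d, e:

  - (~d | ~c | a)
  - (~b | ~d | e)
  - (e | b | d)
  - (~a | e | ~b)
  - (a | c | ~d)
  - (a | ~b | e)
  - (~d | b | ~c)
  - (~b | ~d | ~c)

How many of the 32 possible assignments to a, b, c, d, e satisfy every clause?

11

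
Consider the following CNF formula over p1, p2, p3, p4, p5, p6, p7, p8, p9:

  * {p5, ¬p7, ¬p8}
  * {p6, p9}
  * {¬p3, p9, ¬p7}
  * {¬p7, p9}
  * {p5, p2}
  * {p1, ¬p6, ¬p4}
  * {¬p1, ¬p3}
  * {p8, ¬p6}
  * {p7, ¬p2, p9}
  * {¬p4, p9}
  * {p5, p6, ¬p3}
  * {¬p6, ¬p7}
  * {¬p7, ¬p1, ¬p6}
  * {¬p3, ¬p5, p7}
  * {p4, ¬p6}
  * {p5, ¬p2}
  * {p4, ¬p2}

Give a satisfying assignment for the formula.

p3 occurs only negated in the remaining clauses — set p3 = False.
p9 occurs only positively in the remaining clauses — set p9 = True.
Branch on p1: take p1 = True.
For the remaining variables, p2 = False, p4 = False, p5 = True, p6 = False, p7 = True, p8 = False works.

p1=T  p2=F  p3=F  p4=F  p5=T  p6=F  p7=T  p8=F  p9=T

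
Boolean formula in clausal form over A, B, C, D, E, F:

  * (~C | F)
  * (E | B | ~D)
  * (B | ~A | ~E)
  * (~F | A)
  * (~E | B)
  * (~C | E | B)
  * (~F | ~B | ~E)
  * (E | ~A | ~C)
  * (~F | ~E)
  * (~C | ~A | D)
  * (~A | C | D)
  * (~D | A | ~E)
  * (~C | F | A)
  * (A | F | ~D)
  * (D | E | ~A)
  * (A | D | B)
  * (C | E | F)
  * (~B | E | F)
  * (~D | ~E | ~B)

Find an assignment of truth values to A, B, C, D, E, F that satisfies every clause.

A = 1, B = 1, C = 0, D = 1, E = 0, F = 1

Branch on A: take A = True.
For the remaining variables, B = True, C = False, D = True, E = False, F = True works.
Every clause has at least one true literal under this assignment.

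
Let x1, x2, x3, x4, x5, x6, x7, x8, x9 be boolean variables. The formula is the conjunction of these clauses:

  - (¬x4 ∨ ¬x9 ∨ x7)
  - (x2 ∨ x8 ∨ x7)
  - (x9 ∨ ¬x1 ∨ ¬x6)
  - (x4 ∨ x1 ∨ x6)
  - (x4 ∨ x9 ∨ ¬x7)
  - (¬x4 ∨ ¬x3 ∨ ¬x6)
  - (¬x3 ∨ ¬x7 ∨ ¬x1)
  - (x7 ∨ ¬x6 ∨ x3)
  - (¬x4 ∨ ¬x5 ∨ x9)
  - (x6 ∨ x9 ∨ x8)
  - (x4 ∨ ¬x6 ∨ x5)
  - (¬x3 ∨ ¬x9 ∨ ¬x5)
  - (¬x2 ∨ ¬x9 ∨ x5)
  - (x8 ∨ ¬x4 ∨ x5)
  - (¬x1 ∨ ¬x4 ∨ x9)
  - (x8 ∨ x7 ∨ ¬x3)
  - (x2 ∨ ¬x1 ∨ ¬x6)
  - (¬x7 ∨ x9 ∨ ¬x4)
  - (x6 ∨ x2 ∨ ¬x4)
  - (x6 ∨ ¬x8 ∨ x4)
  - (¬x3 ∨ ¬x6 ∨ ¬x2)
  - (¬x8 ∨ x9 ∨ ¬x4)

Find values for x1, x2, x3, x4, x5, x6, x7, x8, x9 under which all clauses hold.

x1=1, x2=1, x3=0, x4=1, x5=1, x6=1, x7=1, x8=1, x9=1

Check each clause:
  1. (¬x9 ∨ x7 ∨ ¬x4) — x7 is true.
  2. (x7 ∨ x8 ∨ x2) — x8 is true.
  3. (¬x1 ∨ x9 ∨ ¬x6) — x9 is true.
  4. (x1 ∨ x6 ∨ x4) — x1 is true.
  5. (x9 ∨ x4 ∨ ¬x7) — x9 is true.
  6. (¬x4 ∨ ¬x6 ∨ ¬x3) — ¬x3 is true.
  7. (¬x1 ∨ ¬x3 ∨ ¬x7) — ¬x3 is true.
  8. (x3 ∨ ¬x6 ∨ x7) — x7 is true.
  9. (¬x5 ∨ x9 ∨ ¬x4) — x9 is true.
  10. (x9 ∨ x8 ∨ x6) — x8 is true.
  11. (x5 ∨ x4 ∨ ¬x6) — x4 is true.
  12. (¬x3 ∨ ¬x5 ∨ ¬x9) — ¬x3 is true.
  13. (¬x2 ∨ ¬x9 ∨ x5) — x5 is true.
  14. (x5 ∨ x8 ∨ ¬x4) — x8 is true.
  15. (¬x1 ∨ x9 ∨ ¬x4) — x9 is true.
  16. (¬x3 ∨ x8 ∨ x7) — x8 is true.
  17. (¬x1 ∨ x2 ∨ ¬x6) — x2 is true.
  18. (¬x4 ∨ ¬x7 ∨ x9) — x9 is true.
  19. (x6 ∨ x2 ∨ ¬x4) — x2 is true.
  20. (x4 ∨ ¬x8 ∨ x6) — x4 is true.
  21. (¬x6 ∨ ¬x3 ∨ ¬x2) — ¬x3 is true.
  22. (¬x8 ∨ ¬x4 ∨ x9) — x9 is true.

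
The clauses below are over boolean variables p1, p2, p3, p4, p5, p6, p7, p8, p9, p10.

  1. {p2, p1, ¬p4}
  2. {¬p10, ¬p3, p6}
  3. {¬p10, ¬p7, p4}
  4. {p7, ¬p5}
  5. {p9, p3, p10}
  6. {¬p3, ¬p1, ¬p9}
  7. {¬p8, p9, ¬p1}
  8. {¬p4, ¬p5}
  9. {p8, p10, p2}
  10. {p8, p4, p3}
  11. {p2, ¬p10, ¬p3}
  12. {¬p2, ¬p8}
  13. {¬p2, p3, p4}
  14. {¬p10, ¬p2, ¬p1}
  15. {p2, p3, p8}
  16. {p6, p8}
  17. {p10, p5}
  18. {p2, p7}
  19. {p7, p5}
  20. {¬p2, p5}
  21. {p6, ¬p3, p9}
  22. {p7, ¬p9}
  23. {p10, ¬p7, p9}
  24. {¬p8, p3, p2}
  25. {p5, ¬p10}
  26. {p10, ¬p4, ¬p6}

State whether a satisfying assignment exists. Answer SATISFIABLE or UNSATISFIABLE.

Branch on p1: take p1 = False.
Try p2 = False.
  then p4 is forced to False.
  then p7 is forced to True.
  then p10 is forced to False.
  then p8 is forced to True.
  then p5 is forced to True.
  then p9 is forced to True.
  then p3 is forced to True.
p6 is now unconstrained; take p6 = True.
Every clause has at least one true literal under this assignment.
So p1 = False, p2 = False, p3 = True, p4 = False, p5 = True, p6 = True, p7 = True, p8 = True, p9 = True, p10 = False is a satisfying assignment.

SATISFIABLE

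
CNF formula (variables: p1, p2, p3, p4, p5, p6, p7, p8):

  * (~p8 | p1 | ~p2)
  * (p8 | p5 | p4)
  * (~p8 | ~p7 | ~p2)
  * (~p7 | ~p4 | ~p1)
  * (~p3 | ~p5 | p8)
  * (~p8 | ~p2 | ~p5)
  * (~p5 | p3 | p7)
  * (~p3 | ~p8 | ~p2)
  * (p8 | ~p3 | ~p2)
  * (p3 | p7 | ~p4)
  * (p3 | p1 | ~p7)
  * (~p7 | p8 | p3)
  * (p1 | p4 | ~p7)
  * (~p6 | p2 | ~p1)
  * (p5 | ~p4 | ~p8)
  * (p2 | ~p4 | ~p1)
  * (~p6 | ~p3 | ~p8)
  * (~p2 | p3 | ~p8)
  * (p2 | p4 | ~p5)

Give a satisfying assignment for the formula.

p1 = 0, p2 = 0, p3 = 1, p4 = 1, p5 = 1, p6 = 0, p7 = 1, p8 = 1

Pure literal: p6 appears only negated; assign p6 = False.
Try p1 = False.
For the remaining variables, p2 = False, p3 = True, p4 = True, p5 = True, p7 = True, p8 = True works.
Every clause has at least one true literal under this assignment.
Check each clause:
  1. (p1 | ~p8 | ~p2) — ~p2 is true.
  2. (p8 | p4 | p5) — p8 is true.
  3. (~p2 | ~p8 | ~p7) — ~p2 is true.
  4. (~p4 | ~p7 | ~p1) — ~p1 is true.
  5. (~p5 | ~p3 | p8) — p8 is true.
  6. (~p2 | ~p5 | ~p8) — ~p2 is true.
  7. (p3 | ~p5 | p7) — p3 is true.
  8. (~p3 | ~p2 | ~p8) — ~p2 is true.
  9. (p8 | ~p3 | ~p2) — p8 is true.
  10. (p7 | p3 | ~p4) — p3 is true.
  11. (~p7 | p3 | p1) — p3 is true.
  12. (~p7 | p8 | p3) — p8 is true.
  13. (p4 | p1 | ~p7) — p4 is true.
  14. (~p1 | ~p6 | p2) — ~p6 is true.
  15. (~p8 | ~p4 | p5) — p5 is true.
  16. (~p4 | p2 | ~p1) — ~p1 is true.
  17. (~p3 | ~p8 | ~p6) — ~p6 is true.
  18. (~p8 | p3 | ~p2) — p3 is true.
  19. (~p5 | p4 | p2) — p4 is true.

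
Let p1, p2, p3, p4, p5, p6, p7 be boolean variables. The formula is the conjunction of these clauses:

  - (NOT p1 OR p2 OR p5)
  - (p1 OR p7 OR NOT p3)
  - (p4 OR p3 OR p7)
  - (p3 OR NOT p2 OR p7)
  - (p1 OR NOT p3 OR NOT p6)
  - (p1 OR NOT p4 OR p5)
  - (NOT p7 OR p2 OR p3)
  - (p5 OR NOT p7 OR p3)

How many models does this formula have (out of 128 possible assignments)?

Case analysis on p3 and p7:
  p3=T, p7=T: 18 of the 32 assignments to (p1,p2,p4,p5,p6) work.
  p3=T, p7=F: p4, p6 free; 3 ways for (p1,p2,p5) × 2^2 = 12.
  p3=F, p7=T: forces p2=T; p5=T; p1, p4, p6 free → 2^3 = 8.
  p3=F, p7=F: remaining (p1,p2,p4,p5,p6) ∈ {(F,F,T,T,F); (F,F,T,T,T); (T,F,T,T,F); (T,F,T,T,T)} — 4.
Total: 18 + 12 + 8 + 4 = 42.

42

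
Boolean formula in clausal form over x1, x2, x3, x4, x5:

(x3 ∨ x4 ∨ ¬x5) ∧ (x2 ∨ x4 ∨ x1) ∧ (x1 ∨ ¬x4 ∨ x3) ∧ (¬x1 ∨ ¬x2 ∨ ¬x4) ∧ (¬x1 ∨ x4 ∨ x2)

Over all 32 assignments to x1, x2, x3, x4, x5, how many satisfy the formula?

14

Split on x4, then x1.
  x4=1, x1=1: remaining (x2,x3,x5) ∈ {(0,0,0); (0,0,1); (0,1,0); (0,1,1)} — 4.
  x4=1, x1=0: remaining (x2,x3,x5) ∈ {(0,1,0); (0,1,1); (1,1,0); (1,1,1)} — 4.
  x4=0, x1=1: remaining (x2,x3,x5) ∈ {(1,0,0); (1,1,0); (1,1,1)} — 3.
  x4=0, x1=0: remaining (x2,x3,x5) ∈ {(1,0,0); (1,1,0); (1,1,1)} — 3.
Total: 4 + 4 + 3 + 3 = 14.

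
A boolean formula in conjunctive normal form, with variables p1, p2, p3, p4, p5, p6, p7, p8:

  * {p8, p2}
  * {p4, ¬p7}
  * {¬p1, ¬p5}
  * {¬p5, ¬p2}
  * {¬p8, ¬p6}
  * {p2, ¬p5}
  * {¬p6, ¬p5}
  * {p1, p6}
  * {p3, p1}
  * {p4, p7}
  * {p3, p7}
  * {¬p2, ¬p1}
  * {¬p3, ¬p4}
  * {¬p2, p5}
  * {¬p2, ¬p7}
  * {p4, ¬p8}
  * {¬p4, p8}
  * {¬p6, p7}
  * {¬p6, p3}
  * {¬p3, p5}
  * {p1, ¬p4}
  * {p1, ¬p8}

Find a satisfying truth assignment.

p1=T, p2=F, p3=F, p4=T, p5=F, p6=F, p7=T, p8=T

Set p1 = True and propagate.
  then p5 is forced to False.
  then p2 is forced to False.
  then p8 is forced to True.
  then p6 is forced to False.
  then p4 is forced to True.
  then p3 is forced to False.
  then p7 is forced to True.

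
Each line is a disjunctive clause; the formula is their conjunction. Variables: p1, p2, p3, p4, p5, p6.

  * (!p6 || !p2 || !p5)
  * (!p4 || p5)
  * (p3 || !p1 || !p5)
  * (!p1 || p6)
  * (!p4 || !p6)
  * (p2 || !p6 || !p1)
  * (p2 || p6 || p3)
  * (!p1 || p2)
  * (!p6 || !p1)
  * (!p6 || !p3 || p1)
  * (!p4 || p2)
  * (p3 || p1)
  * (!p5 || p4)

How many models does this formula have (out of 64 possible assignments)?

Satisfying assignments:
  p1=F p2=F p3=T p4=F p5=F p6=F
  p1=F p2=T p3=T p4=F p5=F p6=F
  p1=F p2=T p3=T p4=T p5=T p6=F
Count: 3.

3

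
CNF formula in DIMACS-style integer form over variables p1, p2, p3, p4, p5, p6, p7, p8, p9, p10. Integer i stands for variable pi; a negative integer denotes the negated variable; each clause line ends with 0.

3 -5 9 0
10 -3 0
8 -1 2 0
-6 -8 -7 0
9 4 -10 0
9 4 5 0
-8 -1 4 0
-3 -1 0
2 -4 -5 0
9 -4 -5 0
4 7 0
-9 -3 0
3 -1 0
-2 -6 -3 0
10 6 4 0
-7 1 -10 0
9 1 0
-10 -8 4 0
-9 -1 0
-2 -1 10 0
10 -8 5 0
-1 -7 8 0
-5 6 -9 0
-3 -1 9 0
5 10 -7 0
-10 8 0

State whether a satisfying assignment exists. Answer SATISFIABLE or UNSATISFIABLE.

SATISFIABLE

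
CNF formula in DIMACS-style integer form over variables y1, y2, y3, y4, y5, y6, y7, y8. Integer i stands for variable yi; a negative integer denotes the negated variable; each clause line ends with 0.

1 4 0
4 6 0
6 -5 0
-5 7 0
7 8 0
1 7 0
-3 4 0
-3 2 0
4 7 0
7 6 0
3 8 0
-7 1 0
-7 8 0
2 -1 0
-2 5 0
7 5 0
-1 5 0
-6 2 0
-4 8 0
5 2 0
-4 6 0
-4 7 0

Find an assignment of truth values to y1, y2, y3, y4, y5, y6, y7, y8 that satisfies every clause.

y8 occurs only positively in the remaining clauses — set y8 = True.
Try y1 = True.
  then y2 is forced to True.
  then y5 is forced to True.
  then y6 is forced to True.
  then y7 is forced to True.
Set y3 = False and propagate.
y4 is now unconstrained; take y4 = False.

y1=True, y2=True, y3=False, y4=False, y5=True, y6=True, y7=True, y8=True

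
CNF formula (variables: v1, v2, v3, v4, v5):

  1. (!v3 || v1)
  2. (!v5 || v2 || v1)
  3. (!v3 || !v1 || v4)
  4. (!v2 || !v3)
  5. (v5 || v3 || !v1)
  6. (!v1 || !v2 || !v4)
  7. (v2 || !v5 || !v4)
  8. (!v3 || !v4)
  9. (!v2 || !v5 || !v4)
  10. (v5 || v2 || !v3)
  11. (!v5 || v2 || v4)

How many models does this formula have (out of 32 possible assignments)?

6

The models are:
  v1=F v2=F v3=F v4=F v5=F
  v1=F v2=F v3=F v4=T v5=F
  v1=F v2=T v3=F v4=F v5=F
  v1=F v2=T v3=F v4=F v5=T
  v1=F v2=T v3=F v4=T v5=F
  v1=T v2=T v3=F v4=F v5=T
Count: 6.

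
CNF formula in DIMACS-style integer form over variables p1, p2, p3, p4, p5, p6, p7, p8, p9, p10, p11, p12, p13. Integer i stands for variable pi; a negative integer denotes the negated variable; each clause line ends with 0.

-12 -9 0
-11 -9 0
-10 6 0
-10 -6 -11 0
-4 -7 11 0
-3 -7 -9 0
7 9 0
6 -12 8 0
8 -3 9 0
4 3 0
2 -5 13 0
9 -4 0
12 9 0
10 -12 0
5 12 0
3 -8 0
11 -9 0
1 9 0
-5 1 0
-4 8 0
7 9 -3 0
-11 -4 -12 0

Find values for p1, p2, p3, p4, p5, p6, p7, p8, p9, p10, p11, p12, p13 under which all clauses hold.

Pure literal: p1 appears only positively; assign p1 = True.
Pure literal: p2 appears only positively; assign p2 = True.
Try p3 = True.
Set p4 = False and propagate.
Set p5 = False and propagate.
  then p12 is forced to True.
  then p9 is forced to False.
  then p7 is forced to True.
  then p8 is forced to True.
  then p10 is forced to True.
  then p6 is forced to True.
  then p11 is forced to False.
p13 is now unconstrained; take p13 = True.

p1=1  p2=1  p3=1  p4=0  p5=0  p6=1  p7=1  p8=1  p9=0  p10=1  p11=0  p12=1  p13=1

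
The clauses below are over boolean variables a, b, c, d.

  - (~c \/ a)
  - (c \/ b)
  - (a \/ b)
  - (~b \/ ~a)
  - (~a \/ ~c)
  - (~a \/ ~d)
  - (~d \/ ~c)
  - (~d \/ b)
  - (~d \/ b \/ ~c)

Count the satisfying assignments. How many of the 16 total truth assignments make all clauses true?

2

The models are:
  a=F b=T c=F d=F
  a=F b=T c=F d=T
That's 2 in total.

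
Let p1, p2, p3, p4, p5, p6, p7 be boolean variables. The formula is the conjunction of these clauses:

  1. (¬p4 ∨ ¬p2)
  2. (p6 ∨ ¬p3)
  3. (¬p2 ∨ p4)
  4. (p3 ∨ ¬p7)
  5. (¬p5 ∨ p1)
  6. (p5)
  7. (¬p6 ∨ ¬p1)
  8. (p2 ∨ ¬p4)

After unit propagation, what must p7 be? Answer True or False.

False

(p5) is a unit clause: p5 = True.
(¬p5 ∨ p1) with p5 = True leaves only p1, so p1 = True.
(¬p6 ∨ ¬p1) with p1 = True leaves only ¬p6, so p6 = False.
In (¬p3 ∨ p6), p6 is now false; ¬p3 must hold, so p3 = False.
(p3 ∨ ¬p7) with p3 = False leaves only ¬p7, so p7 = False.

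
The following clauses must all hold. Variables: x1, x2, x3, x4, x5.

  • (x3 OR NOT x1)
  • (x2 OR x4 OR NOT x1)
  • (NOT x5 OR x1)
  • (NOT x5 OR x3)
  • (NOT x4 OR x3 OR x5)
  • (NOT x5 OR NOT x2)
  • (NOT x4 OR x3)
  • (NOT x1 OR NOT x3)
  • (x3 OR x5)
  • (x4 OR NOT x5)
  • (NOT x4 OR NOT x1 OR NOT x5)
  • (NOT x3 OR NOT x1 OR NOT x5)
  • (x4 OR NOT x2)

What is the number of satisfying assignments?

The models are:
  x1=0 x2=0 x3=1 x4=0 x5=0
  x1=0 x2=0 x3=1 x4=1 x5=0
  x1=0 x2=1 x3=1 x4=1 x5=0
Count: 3.

3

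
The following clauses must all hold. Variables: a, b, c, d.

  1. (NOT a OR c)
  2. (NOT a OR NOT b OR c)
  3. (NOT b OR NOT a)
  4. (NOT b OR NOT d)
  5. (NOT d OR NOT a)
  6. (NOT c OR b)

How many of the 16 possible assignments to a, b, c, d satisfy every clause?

4

Satisfying assignments:
  a=F b=F c=F d=F
  a=F b=F c=F d=T
  a=F b=T c=F d=F
  a=F b=T c=T d=F
Count: 4.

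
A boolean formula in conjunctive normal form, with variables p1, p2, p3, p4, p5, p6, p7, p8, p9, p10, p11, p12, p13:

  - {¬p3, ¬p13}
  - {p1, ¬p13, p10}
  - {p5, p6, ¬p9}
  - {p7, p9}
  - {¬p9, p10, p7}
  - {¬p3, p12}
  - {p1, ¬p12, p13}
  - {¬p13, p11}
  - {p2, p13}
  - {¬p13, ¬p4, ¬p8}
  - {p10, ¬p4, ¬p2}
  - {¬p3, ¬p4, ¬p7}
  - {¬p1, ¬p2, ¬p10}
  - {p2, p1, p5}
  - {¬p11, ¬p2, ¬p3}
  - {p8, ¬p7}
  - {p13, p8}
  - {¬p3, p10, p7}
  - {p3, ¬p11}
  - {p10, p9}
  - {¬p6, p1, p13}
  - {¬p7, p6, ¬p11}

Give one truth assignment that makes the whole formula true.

p1 = 1, p2 = 1, p3 = 0, p4 = 0, p5 = 0, p6 = 1, p7 = 1, p8 = 1, p9 = 1, p10 = 0, p11 = 0, p12 = 0, p13 = 0

Check each clause:
  1. {¬p3, ¬p13} — ¬p13 is true.
  2. {p1, ¬p13, p10} — p1 is true.
  3. {p6, ¬p9, p5} — p6 is true.
  4. {p9, p7} — p9 is true.
  5. {p10, ¬p9, p7} — p7 is true.
  6. {p12, ¬p3} — ¬p3 is true.
  7. {¬p12, p13, p1} — p1 is true.
  8. {¬p13, p11} — ¬p13 is true.
  9. {p13, p2} — p2 is true.
  10. {¬p8, ¬p4, ¬p13} — ¬p13 is true.
  11. {¬p2, p10, ¬p4} — ¬p4 is true.
  12. {¬p7, ¬p3, ¬p4} — ¬p4 is true.
  13. {¬p2, ¬p10, ¬p1} — ¬p10 is true.
  14. {p5, p2, p1} — p1 is true.
  15. {¬p11, ¬p3, ¬p2} — ¬p11 is true.
  16. {¬p7, p8} — p8 is true.
  17. {p13, p8} — p8 is true.
  18. {p10, p7, ¬p3} — ¬p3 is true.
  19. {p3, ¬p11} — ¬p11 is true.
  20. {p10, p9} — p9 is true.
  21. {p1, ¬p6, p13} — p1 is true.
  22. {p6, ¬p11, ¬p7} — ¬p11 is true.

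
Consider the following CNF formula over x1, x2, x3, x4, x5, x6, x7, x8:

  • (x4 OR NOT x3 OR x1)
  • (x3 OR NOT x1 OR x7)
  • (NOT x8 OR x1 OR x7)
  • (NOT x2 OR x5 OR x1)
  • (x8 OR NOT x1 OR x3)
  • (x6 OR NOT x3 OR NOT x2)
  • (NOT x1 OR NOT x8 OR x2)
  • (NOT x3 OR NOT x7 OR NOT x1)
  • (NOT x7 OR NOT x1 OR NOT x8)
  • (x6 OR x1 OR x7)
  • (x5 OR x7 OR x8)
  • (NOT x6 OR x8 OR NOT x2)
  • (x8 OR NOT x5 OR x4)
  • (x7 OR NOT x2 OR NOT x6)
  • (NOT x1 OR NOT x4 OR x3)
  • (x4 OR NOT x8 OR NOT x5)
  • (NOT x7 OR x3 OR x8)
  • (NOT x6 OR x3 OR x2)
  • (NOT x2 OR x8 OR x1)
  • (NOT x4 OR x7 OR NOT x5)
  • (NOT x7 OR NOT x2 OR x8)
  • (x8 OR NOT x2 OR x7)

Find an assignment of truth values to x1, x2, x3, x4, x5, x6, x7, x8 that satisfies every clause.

Try x1 = False.
For the remaining variables, x2 = True, x3 = True, x4 = True, x5 = True, x6 = True, x7 = True, x8 = True works.

x1=F, x2=T, x3=T, x4=T, x5=T, x6=T, x7=T, x8=T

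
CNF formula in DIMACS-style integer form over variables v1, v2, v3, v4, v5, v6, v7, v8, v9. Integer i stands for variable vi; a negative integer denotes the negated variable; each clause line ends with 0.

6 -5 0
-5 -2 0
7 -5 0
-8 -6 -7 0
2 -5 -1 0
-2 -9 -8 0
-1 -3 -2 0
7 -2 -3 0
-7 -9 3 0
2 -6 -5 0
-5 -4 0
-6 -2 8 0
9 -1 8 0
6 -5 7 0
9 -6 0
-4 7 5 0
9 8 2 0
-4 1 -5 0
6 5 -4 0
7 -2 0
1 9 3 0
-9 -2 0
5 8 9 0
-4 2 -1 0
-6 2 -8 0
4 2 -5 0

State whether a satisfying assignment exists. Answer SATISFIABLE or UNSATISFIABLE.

Branch on v1: take v1 = True.
Set v2 = False and propagate.
  then v5 is forced to False.
  then v4 is forced to False.
For the remaining variables, v3 = False, v6 = False, v7 = False, v8 = True, v9 = True works.
Every clause has at least one true literal under this assignment.
So v1=T, v2=F, v3=F, v4=F, v5=F, v6=F, v7=F, v8=T, v9=T is a satisfying assignment.

SATISFIABLE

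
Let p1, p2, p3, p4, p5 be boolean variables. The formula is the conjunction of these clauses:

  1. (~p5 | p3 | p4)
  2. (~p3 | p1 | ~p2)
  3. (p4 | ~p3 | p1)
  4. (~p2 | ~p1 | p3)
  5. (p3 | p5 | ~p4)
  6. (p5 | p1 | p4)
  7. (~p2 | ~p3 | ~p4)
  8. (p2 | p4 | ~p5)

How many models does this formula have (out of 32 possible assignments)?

11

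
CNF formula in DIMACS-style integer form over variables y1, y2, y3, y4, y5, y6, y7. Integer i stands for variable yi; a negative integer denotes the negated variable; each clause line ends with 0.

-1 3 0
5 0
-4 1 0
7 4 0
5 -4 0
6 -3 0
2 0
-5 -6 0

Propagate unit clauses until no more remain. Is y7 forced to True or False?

True

Unit clause (y5) sets y5 = True.
(y2) stands alone — y2 = True.
In (~y5 \/ ~y6), ~y5 is now false; ~y6 must hold, so y6 = False.
(y6 \/ ~y3) with y6 = False leaves only ~y3, so y3 = False.
In (~y1 \/ y3), y3 is now false; ~y1 must hold, so y1 = False.
(~y4 \/ y1): since y1 = False, the clause reduces to (~y4). y4 = False.
In (y4 \/ y7), y4 is now false; y7 must hold, so y7 = True.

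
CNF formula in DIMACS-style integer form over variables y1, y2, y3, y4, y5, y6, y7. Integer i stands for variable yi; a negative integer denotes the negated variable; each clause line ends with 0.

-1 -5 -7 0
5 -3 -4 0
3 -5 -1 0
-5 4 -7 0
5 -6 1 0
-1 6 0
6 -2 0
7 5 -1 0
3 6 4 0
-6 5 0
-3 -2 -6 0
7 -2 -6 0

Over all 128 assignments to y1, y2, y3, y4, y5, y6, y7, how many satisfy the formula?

Case analysis on y5 and y6:
  y5=T, y6=T: 9 of the 32 assignments to (y1,y2,y3,y4,y7) work.
  y5=T, y6=F: 5 of the 32 assignments to (y1,y2,y3,y4,y7) work.
  y5=F, y6=T: a clause becomes empty — 0.
  y5=F, y6=F: remaining (y1,y2,y3,y4,y7) ∈ {(F,F,F,T,F); (F,F,F,T,T); (F,F,T,F,F); (F,F,T,F,T)} — 4.
Total: 9 + 5 + 0 + 4 = 18.

18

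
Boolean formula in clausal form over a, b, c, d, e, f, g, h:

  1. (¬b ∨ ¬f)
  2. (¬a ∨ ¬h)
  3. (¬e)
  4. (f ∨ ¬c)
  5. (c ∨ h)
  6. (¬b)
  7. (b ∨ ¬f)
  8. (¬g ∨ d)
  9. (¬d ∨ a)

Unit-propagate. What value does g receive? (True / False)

False

(¬e) stands alone — e = False.
Unit clause (¬b) sets b = False.
From (b ∨ ¬f) and b = False: f = False.
From (f ∨ ¬c) and f = False: c = False.
From (c ∨ h) and c = False: h = True.
From (¬h ∨ ¬a) and h = True: a = False.
(a ∨ ¬d): since a = False, the clause reduces to (¬d). d = False.
(¬g ∨ d): since d = False, the clause reduces to (¬g). g = False.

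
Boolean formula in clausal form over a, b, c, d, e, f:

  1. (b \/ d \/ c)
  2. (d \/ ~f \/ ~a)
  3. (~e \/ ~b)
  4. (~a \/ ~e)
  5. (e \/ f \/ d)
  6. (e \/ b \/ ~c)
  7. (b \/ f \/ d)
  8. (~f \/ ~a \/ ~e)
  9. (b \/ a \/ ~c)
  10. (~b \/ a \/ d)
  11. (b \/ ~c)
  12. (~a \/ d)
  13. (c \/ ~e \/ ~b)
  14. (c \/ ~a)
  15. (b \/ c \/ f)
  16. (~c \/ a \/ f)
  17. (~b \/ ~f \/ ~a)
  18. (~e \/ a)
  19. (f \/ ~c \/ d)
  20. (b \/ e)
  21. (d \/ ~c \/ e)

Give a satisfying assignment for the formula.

a=True, b=True, c=True, d=True, e=False, f=False

Pure literal: d appears only positively; assign d = True.
Try a = True.
  then e is forced to False.
  then c is forced to True.
  then b is forced to True.
  then f is forced to False.
Every clause has at least one true literal under this assignment.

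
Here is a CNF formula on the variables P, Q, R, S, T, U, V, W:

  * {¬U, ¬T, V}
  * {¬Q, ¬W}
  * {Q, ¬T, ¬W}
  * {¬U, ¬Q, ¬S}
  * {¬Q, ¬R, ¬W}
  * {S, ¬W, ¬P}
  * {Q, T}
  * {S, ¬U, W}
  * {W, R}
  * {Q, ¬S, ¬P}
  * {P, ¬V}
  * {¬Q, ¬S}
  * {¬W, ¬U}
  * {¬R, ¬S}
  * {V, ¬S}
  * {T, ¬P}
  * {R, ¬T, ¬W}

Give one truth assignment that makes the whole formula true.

P=False, Q=True, R=True, S=False, T=False, U=False, V=False, W=False

Pure literal: U appears only negated; assign U = False.
Try P = False.
  then V is forced to False.
  then S is forced to False.
Branch on Q: take Q = True.
  then W is forced to False.
  then R is forced to True.
T is now unconstrained; take T = False.
Every clause has at least one true literal under this assignment.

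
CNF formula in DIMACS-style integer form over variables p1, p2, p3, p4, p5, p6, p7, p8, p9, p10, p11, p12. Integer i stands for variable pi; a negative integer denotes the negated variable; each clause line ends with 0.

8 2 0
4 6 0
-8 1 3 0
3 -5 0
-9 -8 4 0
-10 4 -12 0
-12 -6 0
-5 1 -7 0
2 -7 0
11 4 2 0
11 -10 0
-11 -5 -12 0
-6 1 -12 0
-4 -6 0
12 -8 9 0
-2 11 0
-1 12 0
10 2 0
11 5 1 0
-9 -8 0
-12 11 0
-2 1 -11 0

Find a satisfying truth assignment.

Branch on p1: take p1 = True.
  then p12 is forced to True.
  then p6 is forced to False.
  then p4 is forced to True.
  then p11 is forced to True.
  then p5 is forced to False.
Set p2 = True and propagate.
Set p8 = False and propagate.
p3, p7, p9, p10 are now unconstrained; take p3 = False, p7 = True, p9 = True, p10 = False.
Every clause has at least one true literal under this assignment.

p1=True  p2=True  p3=False  p4=True  p5=False  p6=False  p7=True  p8=False  p9=True  p10=False  p11=True  p12=True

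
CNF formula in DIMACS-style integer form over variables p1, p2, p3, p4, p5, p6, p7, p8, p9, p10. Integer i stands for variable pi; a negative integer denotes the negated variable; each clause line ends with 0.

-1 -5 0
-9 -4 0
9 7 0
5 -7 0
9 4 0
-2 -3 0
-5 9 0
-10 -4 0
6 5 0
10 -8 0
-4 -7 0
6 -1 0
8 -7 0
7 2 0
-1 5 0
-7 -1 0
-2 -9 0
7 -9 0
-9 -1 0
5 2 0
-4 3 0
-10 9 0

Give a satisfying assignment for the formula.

Pure literal: p1 appears only negated; assign p1 = False.
Pure literal: p6 appears only positively; assign p6 = True.
Try p2 = False.
  then p7 is forced to True.
  then p5 is forced to True.
  then p9 is forced to True.
  then p4 is forced to False.
  then p8 is forced to True.
  then p10 is forced to True.
p3 is now unconstrained; take p3 = False.
Every clause has at least one true literal under this assignment.

p1=F  p2=F  p3=F  p4=F  p5=T  p6=T  p7=T  p8=T  p9=T  p10=T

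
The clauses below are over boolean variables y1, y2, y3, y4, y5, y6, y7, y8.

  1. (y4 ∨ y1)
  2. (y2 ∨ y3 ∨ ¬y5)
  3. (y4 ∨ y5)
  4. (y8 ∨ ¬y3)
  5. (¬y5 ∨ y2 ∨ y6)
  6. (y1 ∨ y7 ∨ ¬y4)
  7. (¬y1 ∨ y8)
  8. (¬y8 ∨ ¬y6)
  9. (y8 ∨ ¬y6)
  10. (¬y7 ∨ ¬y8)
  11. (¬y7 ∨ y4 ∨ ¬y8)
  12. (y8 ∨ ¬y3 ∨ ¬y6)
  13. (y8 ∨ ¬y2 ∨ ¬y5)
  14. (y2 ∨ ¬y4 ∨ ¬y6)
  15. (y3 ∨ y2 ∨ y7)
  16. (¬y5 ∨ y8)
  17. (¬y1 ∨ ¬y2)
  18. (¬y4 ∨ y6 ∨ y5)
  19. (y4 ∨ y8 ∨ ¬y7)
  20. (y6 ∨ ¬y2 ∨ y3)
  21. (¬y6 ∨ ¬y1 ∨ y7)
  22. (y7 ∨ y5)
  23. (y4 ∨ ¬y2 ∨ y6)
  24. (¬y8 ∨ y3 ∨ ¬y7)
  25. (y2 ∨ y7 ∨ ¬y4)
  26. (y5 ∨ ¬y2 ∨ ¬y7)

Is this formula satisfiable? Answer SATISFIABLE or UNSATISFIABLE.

y8 = True:
  propagation gives y6=False, y7=False, y5=True, y2=True; an empty clause results — contradiction.
y8 = False:
  propagation gives y3=False, y1=False, y4=True, y7=True; an empty clause results — contradiction.
Every branch closes, so no satisfying assignment exists.

UNSATISFIABLE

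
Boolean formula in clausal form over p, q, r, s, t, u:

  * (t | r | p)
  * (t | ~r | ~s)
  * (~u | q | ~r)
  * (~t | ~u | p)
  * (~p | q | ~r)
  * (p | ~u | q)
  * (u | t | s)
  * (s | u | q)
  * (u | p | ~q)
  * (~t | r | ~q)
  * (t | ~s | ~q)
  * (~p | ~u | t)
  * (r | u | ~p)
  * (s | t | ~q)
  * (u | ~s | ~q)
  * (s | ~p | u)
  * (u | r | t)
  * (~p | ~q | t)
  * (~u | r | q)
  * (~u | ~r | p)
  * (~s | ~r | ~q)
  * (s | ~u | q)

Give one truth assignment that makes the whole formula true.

Branch on p: take p = False.
The remaining clauses are satisfied by q = False, r = True, s = True, t = True, u = False.

p = F  q = F  r = T  s = T  t = T  u = F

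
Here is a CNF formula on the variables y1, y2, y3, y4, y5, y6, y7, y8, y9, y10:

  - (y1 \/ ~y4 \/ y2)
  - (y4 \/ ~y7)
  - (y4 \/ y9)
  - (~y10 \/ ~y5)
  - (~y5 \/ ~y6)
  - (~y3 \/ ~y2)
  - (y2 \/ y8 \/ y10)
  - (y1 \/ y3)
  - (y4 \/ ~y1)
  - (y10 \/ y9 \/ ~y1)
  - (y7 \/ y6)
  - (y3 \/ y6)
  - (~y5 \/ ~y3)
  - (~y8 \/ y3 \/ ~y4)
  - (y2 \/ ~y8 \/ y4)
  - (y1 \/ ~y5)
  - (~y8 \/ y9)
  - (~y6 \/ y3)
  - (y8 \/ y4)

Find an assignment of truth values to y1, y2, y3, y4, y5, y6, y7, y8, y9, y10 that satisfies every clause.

y1 = True, y2 = False, y3 = True, y4 = True, y5 = False, y6 = True, y7 = True, y8 = True, y9 = True, y10 = True

y5 occurs only negated in the remaining clauses — set y5 = False.
Pure literal: y9 appears only positively; assign y9 = True.
Try y1 = True.
  then y4 is forced to True.
Set y2 = False and propagate.
Branch on y3: take y3 = True.
For the remaining variables, y6 = True, y7 = True, y8 = True, y10 = True works.
Every clause has at least one true literal under this assignment.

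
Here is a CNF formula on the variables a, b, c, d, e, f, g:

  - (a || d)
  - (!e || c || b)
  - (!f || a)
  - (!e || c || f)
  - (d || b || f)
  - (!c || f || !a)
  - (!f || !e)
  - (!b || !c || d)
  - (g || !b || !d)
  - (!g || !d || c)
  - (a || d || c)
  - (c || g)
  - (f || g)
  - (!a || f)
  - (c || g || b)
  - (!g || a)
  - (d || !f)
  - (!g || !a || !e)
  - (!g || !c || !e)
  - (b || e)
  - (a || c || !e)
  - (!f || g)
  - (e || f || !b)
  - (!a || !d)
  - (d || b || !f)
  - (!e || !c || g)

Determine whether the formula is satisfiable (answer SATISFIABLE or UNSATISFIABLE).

UNSATISFIABLE

c = True:
  f = True:
    propagation gives a=True, e=False, d=True; an empty clause results — contradiction.
  f = False:
    propagation gives a=False, d=True, g=True; an empty clause results — contradiction.
c = False:
  propagation gives g=True, d=False, a=True, f=True; an empty clause results — contradiction.
Every branch closes, so no satisfying assignment exists.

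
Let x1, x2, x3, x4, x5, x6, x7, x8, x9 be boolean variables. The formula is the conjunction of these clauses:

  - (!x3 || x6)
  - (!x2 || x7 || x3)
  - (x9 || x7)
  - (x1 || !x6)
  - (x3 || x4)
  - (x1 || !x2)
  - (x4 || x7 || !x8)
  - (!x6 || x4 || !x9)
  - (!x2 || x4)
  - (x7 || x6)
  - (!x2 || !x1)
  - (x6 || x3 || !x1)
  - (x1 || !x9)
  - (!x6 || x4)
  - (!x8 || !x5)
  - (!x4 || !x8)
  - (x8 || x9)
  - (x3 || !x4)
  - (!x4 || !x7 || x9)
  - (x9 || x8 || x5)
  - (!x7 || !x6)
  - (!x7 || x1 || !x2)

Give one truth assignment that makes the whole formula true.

x1 = T, x2 = F, x3 = T, x4 = T, x5 = F, x6 = T, x7 = F, x8 = F, x9 = T

Check each clause:
  1. (x6 || !x3) — x6 is true.
  2. (!x2 || x7 || x3) — x3 is true.
  3. (x9 || x7) — x9 is true.
  4. (x1 || !x6) — x1 is true.
  5. (x3 || x4) — x3 is true.
  6. (x1 || !x2) — x1 is true.
  7. (x7 || x4 || !x8) — !x8 is true.
  8. (!x9 || !x6 || x4) — x4 is true.
  9. (x4 || !x2) — x4 is true.
  10. (x6 || x7) — x6 is true.
  11. (!x2 || !x1) — !x2 is true.
  12. (x3 || x6 || !x1) — x3 is true.
  13. (!x9 || x1) — x1 is true.
  14. (!x6 || x4) — x4 is true.
  15. (!x5 || !x8) — !x8 is true.
  16. (!x4 || !x8) — !x8 is true.
  17. (x9 || x8) — x9 is true.
  18. (x3 || !x4) — x3 is true.
  19. (x9 || !x4 || !x7) — !x7 is true.
  20. (x8 || x9 || x5) — x9 is true.
  21. (!x7 || !x6) — !x7 is true.
  22. (!x2 || x1 || !x7) — x1 is true.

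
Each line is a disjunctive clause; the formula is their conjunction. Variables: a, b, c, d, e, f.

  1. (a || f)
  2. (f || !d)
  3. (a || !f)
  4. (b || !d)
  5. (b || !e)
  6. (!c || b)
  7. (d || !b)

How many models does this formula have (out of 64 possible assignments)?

6

The models are:
  a=T b=F c=F d=F e=F f=F
  a=T b=F c=F d=F e=F f=T
  a=T b=T c=F d=T e=F f=T
  a=T b=T c=F d=T e=T f=T
  a=T b=T c=T d=T e=F f=T
  a=T b=T c=T d=T e=T f=T
That's 6 in total.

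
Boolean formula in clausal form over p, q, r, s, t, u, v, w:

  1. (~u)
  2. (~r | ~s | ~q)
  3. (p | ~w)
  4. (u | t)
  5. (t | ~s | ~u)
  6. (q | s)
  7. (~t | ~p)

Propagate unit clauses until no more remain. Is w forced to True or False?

(~u) is a unit clause: u = False.
(t | u): since u = False, the clause reduces to (t). t = True.
(~p | ~t): since t = True, the clause reduces to (~p). p = False.
From (~w | p) and p = False: w = False.

False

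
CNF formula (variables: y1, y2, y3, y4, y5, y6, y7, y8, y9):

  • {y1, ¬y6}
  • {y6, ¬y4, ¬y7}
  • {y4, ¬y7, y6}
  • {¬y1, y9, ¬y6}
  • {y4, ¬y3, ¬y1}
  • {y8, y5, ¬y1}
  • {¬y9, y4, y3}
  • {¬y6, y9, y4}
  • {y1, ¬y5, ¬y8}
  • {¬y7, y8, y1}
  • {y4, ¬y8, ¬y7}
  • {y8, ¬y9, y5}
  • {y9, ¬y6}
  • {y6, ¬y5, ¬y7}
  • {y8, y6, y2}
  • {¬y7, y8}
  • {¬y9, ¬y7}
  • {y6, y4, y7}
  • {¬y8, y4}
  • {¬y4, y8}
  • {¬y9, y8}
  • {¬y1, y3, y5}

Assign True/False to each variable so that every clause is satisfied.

y1 = T, y2 = T, y3 = T, y4 = T, y5 = F, y6 = T, y7 = F, y8 = T, y9 = T

Check each clause:
  1. {y1, ¬y6} — y1 is true.
  2. {¬y4, y6, ¬y7} — ¬y7 is true.
  3. {y6, ¬y7, y4} — ¬y7 is true.
  4. {¬y1, ¬y6, y9} — y9 is true.
  5. {¬y1, ¬y3, y4} — y4 is true.
  6. {y8, y5, ¬y1} — y8 is true.
  7. {y3, y4, ¬y9} — y3 is true.
  8. {y9, y4, ¬y6} — y9 is true.
  9. {¬y8, ¬y5, y1} — y1 is true.
  10. {y1, y8, ¬y7} — y8 is true.
  11. {¬y7, y4, ¬y8} — ¬y7 is true.
  12. {¬y9, y8, y5} — y8 is true.
  13. {y9, ¬y6} — y9 is true.
  14. {¬y5, ¬y7, y6} — ¬y7 is true.
  15. {y6, y2, y8} — y8 is true.
  16. {¬y7, y8} — y8 is true.
  17. {¬y7, ¬y9} — ¬y7 is true.
  18. {y7, y6, y4} — y4 is true.
  19. {¬y8, y4} — y4 is true.
  20. {y8, ¬y4} — y8 is true.
  21. {¬y9, y8} — y8 is true.
  22. {¬y1, y5, y3} — y3 is true.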